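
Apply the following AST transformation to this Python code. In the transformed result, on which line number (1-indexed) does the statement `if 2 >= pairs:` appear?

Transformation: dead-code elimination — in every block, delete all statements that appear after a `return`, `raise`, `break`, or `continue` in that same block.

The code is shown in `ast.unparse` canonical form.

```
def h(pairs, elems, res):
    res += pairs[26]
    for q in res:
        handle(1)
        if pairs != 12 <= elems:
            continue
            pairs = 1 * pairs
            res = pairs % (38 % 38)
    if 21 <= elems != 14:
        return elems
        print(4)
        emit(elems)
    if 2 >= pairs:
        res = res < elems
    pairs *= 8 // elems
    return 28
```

Transformed code:
def h(pairs, elems, res):
    res += pairs[26]
    for q in res:
        handle(1)
        if pairs != 12 <= elems:
            continue
    if 21 <= elems != 14:
        return elems
    if 2 >= pairs:
        res = res < elems
    pairs *= 8 // elems
    return 28

9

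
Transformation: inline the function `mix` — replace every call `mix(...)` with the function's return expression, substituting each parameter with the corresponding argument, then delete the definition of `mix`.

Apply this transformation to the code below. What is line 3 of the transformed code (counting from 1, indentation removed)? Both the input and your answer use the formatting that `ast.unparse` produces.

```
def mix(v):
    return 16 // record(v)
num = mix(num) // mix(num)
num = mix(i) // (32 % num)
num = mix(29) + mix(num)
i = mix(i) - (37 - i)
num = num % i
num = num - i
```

Transformed code:
num = 16 // record(num) // (16 // record(num))
num = 16 // record(i) // (32 % num)
num = 16 // record(29) + 16 // record(num)
i = 16 // record(i) - (37 - i)
num = num % i
num = num - i

num = 16 // record(29) + 16 // record(num)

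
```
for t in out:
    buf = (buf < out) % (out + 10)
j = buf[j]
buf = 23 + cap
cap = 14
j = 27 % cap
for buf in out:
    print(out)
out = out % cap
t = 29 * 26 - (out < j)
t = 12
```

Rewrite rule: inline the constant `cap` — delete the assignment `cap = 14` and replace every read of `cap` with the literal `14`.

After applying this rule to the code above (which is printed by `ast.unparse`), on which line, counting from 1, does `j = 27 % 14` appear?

5

Transformed code:
for t in out:
    buf = (buf < out) % (out + 10)
j = buf[j]
buf = 23 + 14
j = 27 % 14
for buf in out:
    print(out)
out = out % 14
t = 29 * 26 - (out < j)
t = 12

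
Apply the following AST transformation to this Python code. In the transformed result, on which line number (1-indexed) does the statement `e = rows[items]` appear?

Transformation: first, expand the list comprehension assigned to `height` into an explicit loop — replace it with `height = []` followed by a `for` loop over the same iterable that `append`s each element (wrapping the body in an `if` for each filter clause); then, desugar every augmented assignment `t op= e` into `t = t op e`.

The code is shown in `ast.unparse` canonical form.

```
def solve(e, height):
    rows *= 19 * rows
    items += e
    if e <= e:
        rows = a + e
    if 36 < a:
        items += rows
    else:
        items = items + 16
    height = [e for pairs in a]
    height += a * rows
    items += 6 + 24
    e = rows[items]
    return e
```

Transformed code:
def solve(e, height):
    rows = rows * (19 * rows)
    items = items + e
    if e <= e:
        rows = a + e
    if 36 < a:
        items = items + rows
    else:
        items = items + 16
    height = []
    for pairs in a:
        height.append(e)
    height = height + a * rows
    items = items + (6 + 24)
    e = rows[items]
    return e

15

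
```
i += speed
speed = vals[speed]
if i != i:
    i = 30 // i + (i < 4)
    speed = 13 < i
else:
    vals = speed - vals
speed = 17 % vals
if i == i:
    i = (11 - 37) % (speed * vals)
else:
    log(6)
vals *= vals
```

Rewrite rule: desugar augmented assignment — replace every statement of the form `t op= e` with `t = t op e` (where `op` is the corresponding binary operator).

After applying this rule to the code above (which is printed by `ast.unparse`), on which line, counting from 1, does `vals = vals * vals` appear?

13

Transformed code:
i = i + speed
speed = vals[speed]
if i != i:
    i = 30 // i + (i < 4)
    speed = 13 < i
else:
    vals = speed - vals
speed = 17 % vals
if i == i:
    i = (11 - 37) % (speed * vals)
else:
    log(6)
vals = vals * vals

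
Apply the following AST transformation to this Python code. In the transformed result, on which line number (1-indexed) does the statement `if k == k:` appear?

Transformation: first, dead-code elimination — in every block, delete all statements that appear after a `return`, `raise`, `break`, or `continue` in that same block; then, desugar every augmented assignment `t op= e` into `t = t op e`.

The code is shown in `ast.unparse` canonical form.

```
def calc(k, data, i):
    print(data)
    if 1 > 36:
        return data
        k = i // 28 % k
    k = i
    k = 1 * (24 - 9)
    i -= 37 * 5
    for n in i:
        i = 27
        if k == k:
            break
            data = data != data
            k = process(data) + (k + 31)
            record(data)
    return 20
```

10

Transformed code:
def calc(k, data, i):
    print(data)
    if 1 > 36:
        return data
    k = i
    k = 1 * (24 - 9)
    i = i - 37 * 5
    for n in i:
        i = 27
        if k == k:
            break
    return 20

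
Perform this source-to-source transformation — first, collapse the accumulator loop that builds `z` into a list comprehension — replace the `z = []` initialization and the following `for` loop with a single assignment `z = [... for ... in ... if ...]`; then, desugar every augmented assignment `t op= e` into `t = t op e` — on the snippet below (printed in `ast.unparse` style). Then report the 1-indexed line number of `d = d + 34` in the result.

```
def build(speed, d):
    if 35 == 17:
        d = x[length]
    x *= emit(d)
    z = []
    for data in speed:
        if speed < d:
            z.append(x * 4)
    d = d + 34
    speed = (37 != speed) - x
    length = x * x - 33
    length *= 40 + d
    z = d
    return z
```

Transformed code:
def build(speed, d):
    if 35 == 17:
        d = x[length]
    x = x * emit(d)
    z = [x * 4 for data in speed if speed < d]
    d = d + 34
    speed = (37 != speed) - x
    length = x * x - 33
    length = length * (40 + d)
    z = d
    return z

6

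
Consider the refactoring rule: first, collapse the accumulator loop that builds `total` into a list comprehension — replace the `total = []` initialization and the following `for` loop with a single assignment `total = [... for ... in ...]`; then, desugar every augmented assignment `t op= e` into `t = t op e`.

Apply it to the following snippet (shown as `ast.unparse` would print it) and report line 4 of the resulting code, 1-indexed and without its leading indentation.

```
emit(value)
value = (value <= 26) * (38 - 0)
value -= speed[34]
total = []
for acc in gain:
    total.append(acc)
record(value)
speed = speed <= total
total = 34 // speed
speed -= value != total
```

Transformed code:
emit(value)
value = (value <= 26) * (38 - 0)
value = value - speed[34]
total = [acc for acc in gain]
record(value)
speed = speed <= total
total = 34 // speed
speed = speed - (value != total)

total = [acc for acc in gain]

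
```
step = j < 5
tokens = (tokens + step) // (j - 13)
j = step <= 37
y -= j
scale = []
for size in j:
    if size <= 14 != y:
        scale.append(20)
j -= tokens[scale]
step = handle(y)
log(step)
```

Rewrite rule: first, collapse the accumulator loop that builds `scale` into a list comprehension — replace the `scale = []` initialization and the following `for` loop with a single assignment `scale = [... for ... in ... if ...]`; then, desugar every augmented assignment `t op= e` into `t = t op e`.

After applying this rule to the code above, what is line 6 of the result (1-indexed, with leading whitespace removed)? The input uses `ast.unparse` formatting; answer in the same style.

Transformed code:
step = j < 5
tokens = (tokens + step) // (j - 13)
j = step <= 37
y = y - j
scale = [20 for size in j if size <= 14 != y]
j = j - tokens[scale]
step = handle(y)
log(step)

j = j - tokens[scale]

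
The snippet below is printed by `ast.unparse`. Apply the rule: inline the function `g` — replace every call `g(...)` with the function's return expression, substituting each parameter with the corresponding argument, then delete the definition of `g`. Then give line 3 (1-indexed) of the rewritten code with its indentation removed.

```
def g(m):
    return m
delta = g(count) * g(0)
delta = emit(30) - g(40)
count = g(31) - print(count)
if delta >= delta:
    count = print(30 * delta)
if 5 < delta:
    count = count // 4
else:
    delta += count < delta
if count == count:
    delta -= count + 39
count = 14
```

count = 31 - print(count)

Transformed code:
delta = count * 0
delta = emit(30) - 40
count = 31 - print(count)
if delta >= delta:
    count = print(30 * delta)
if 5 < delta:
    count = count // 4
else:
    delta += count < delta
if count == count:
    delta -= count + 39
count = 14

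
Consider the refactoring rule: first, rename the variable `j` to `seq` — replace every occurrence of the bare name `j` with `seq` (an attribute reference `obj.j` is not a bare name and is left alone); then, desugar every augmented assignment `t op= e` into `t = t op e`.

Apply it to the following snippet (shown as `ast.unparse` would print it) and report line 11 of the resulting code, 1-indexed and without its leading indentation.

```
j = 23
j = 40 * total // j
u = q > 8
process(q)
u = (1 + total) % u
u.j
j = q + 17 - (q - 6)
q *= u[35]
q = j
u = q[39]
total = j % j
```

Transformed code:
seq = 23
seq = 40 * total // seq
u = q > 8
process(q)
u = (1 + total) % u
u.j
seq = q + 17 - (q - 6)
q = q * u[35]
q = seq
u = q[39]
total = seq % seq

total = seq % seq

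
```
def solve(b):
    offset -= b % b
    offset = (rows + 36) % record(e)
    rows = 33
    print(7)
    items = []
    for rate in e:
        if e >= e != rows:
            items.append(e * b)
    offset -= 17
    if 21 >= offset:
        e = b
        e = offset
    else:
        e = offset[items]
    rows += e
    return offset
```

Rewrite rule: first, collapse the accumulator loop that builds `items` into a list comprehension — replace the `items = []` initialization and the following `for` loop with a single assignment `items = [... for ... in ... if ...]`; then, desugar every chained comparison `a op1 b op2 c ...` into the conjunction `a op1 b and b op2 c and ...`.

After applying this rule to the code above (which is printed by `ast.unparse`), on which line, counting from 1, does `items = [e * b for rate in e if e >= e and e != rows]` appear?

6

Transformed code:
def solve(b):
    offset -= b % b
    offset = (rows + 36) % record(e)
    rows = 33
    print(7)
    items = [e * b for rate in e if e >= e and e != rows]
    offset -= 17
    if 21 >= offset:
        e = b
        e = offset
    else:
        e = offset[items]
    rows += e
    return offset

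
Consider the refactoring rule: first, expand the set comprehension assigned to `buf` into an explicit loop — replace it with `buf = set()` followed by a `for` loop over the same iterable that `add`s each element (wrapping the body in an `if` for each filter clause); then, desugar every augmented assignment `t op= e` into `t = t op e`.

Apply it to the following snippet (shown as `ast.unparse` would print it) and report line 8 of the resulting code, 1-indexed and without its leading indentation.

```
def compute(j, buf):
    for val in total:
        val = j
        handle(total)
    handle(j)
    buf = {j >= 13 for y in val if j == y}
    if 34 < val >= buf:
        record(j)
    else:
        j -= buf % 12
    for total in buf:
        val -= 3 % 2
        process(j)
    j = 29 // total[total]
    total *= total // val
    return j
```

if j == y:

Transformed code:
def compute(j, buf):
    for val in total:
        val = j
        handle(total)
    handle(j)
    buf = set()
    for y in val:
        if j == y:
            buf.add(j >= 13)
    if 34 < val >= buf:
        record(j)
    else:
        j = j - buf % 12
    for total in buf:
        val = val - 3 % 2
        process(j)
    j = 29 // total[total]
    total = total * (total // val)
    return j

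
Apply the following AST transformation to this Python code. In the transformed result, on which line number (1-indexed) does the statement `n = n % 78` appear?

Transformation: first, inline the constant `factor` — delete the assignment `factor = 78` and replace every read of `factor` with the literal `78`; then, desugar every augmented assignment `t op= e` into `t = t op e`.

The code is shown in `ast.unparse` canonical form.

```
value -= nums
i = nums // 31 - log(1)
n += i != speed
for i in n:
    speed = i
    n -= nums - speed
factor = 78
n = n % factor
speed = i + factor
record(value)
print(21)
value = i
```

Transformed code:
value = value - nums
i = nums // 31 - log(1)
n = n + (i != speed)
for i in n:
    speed = i
    n = n - (nums - speed)
n = n % 78
speed = i + 78
record(value)
print(21)
value = i

7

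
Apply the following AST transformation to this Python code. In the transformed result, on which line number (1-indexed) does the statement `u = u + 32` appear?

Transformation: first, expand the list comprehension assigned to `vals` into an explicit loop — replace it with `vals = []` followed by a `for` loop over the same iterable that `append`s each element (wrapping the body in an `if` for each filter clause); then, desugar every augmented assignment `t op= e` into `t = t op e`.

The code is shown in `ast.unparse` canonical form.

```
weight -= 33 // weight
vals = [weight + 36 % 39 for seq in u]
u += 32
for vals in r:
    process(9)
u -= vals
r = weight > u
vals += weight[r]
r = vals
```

5

Transformed code:
weight = weight - 33 // weight
vals = []
for seq in u:
    vals.append(weight + 36 % 39)
u = u + 32
for vals in r:
    process(9)
u = u - vals
r = weight > u
vals = vals + weight[r]
r = vals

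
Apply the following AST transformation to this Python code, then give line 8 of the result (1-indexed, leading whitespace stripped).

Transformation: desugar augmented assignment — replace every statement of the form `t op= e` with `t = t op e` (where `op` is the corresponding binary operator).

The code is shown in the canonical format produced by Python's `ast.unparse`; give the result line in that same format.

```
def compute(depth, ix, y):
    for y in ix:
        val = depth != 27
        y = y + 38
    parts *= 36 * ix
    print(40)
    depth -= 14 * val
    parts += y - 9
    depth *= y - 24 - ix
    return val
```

Transformed code:
def compute(depth, ix, y):
    for y in ix:
        val = depth != 27
        y = y + 38
    parts = parts * (36 * ix)
    print(40)
    depth = depth - 14 * val
    parts = parts + (y - 9)
    depth = depth * (y - 24 - ix)
    return val

parts = parts + (y - 9)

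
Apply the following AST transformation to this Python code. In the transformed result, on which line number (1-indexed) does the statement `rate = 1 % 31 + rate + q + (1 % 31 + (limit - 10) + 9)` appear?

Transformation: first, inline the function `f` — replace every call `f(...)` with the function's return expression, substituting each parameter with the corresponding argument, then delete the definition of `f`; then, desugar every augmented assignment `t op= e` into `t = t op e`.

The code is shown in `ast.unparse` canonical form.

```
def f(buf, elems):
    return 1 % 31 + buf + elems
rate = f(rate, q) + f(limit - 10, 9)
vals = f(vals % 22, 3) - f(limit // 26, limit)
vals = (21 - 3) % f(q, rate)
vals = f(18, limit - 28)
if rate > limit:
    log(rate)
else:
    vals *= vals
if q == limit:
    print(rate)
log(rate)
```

1

Transformed code:
rate = 1 % 31 + rate + q + (1 % 31 + (limit - 10) + 9)
vals = 1 % 31 + vals % 22 + 3 - (1 % 31 + limit // 26 + limit)
vals = (21 - 3) % (1 % 31 + q + rate)
vals = 1 % 31 + 18 + (limit - 28)
if rate > limit:
    log(rate)
else:
    vals = vals * vals
if q == limit:
    print(rate)
log(rate)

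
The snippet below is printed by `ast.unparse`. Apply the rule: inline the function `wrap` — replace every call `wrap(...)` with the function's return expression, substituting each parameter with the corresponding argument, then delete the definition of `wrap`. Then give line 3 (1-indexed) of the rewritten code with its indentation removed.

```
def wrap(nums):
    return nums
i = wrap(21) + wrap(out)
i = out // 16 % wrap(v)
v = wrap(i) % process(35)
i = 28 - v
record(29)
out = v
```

Transformed code:
i = 21 + out
i = out // 16 % v
v = i % process(35)
i = 28 - v
record(29)
out = v

v = i % process(35)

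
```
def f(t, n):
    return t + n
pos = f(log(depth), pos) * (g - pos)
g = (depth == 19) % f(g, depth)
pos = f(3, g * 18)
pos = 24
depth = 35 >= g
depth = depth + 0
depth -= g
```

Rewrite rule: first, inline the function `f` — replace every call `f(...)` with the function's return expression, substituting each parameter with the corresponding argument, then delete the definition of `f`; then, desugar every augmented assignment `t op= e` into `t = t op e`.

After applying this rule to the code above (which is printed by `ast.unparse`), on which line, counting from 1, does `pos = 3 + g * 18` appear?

3

Transformed code:
pos = (log(depth) + pos) * (g - pos)
g = (depth == 19) % (g + depth)
pos = 3 + g * 18
pos = 24
depth = 35 >= g
depth = depth + 0
depth = depth - g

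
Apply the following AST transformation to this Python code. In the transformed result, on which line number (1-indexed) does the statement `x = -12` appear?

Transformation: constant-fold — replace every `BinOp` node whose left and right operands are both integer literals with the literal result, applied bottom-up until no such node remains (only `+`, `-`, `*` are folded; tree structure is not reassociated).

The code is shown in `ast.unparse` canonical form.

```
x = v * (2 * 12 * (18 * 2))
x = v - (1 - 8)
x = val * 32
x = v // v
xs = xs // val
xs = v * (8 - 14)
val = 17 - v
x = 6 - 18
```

8

Transformed code:
x = v * 864
x = v - -7
x = val * 32
x = v // v
xs = xs // val
xs = v * -6
val = 17 - v
x = -12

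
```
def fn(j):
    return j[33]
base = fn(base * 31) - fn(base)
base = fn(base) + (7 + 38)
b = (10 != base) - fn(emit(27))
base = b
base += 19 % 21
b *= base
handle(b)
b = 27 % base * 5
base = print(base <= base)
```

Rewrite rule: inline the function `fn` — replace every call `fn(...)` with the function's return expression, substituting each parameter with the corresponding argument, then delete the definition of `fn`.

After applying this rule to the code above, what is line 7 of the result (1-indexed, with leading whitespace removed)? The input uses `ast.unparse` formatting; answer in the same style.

Transformed code:
base = (base * 31)[33] - base[33]
base = base[33] + (7 + 38)
b = (10 != base) - emit(27)[33]
base = b
base += 19 % 21
b *= base
handle(b)
b = 27 % base * 5
base = print(base <= base)

handle(b)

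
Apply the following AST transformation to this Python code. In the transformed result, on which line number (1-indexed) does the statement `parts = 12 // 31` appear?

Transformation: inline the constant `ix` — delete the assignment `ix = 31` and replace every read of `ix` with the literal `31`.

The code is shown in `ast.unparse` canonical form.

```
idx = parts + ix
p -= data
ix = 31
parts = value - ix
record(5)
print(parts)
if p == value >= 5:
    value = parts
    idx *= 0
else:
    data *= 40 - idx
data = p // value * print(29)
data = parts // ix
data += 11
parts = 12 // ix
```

Transformed code:
idx = parts + 31
p -= data
parts = value - 31
record(5)
print(parts)
if p == value >= 5:
    value = parts
    idx *= 0
else:
    data *= 40 - idx
data = p // value * print(29)
data = parts // 31
data += 11
parts = 12 // 31

14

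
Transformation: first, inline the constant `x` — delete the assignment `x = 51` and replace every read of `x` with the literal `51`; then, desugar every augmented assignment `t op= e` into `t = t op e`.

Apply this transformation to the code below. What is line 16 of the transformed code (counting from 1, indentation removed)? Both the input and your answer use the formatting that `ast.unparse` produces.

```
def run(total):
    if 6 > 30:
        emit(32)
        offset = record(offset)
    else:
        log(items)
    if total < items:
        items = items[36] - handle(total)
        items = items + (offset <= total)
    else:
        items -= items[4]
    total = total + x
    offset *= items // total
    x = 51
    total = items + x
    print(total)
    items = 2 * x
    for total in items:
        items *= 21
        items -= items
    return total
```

items = 2 * 51

Transformed code:
def run(total):
    if 6 > 30:
        emit(32)
        offset = record(offset)
    else:
        log(items)
    if total < items:
        items = items[36] - handle(total)
        items = items + (offset <= total)
    else:
        items = items - items[4]
    total = total + 51
    offset = offset * (items // total)
    total = items + 51
    print(total)
    items = 2 * 51
    for total in items:
        items = items * 21
        items = items - items
    return total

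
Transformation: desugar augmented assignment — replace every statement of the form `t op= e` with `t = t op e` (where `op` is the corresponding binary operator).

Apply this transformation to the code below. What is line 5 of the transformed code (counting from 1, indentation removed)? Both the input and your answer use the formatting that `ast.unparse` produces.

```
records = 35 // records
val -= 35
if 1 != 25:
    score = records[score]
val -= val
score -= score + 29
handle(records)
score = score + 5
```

val = val - val

Transformed code:
records = 35 // records
val = val - 35
if 1 != 25:
    score = records[score]
val = val - val
score = score - (score + 29)
handle(records)
score = score + 5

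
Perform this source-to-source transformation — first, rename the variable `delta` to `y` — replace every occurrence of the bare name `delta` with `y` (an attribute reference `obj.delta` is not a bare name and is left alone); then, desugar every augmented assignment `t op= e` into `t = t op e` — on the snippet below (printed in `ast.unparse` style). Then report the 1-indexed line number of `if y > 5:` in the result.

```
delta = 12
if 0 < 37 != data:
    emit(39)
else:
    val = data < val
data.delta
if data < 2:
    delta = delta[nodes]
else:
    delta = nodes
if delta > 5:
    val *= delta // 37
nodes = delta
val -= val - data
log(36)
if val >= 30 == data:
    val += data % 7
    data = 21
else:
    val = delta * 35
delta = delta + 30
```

11

Transformed code:
y = 12
if 0 < 37 != data:
    emit(39)
else:
    val = data < val
data.delta
if data < 2:
    y = y[nodes]
else:
    y = nodes
if y > 5:
    val = val * (y // 37)
nodes = y
val = val - (val - data)
log(36)
if val >= 30 == data:
    val = val + data % 7
    data = 21
else:
    val = y * 35
y = y + 30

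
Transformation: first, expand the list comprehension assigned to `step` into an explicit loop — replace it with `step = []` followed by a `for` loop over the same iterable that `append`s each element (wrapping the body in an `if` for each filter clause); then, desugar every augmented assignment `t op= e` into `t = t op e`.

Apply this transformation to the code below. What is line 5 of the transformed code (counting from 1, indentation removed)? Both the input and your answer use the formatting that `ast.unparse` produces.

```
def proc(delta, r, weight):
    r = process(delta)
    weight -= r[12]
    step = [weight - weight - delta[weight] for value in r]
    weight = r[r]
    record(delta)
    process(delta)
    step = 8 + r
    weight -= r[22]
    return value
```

for value in r:

Transformed code:
def proc(delta, r, weight):
    r = process(delta)
    weight = weight - r[12]
    step = []
    for value in r:
        step.append(weight - weight - delta[weight])
    weight = r[r]
    record(delta)
    process(delta)
    step = 8 + r
    weight = weight - r[22]
    return value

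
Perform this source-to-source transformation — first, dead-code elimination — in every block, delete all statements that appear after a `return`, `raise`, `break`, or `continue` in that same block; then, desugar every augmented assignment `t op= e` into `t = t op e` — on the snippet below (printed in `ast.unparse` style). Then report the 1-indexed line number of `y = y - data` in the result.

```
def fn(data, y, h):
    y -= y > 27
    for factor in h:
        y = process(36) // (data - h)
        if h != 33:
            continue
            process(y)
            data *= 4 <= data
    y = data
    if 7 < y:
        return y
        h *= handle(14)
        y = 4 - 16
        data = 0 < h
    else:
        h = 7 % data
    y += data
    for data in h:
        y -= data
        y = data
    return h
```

Transformed code:
def fn(data, y, h):
    y = y - (y > 27)
    for factor in h:
        y = process(36) // (data - h)
        if h != 33:
            continue
    y = data
    if 7 < y:
        return y
    else:
        h = 7 % data
    y = y + data
    for data in h:
        y = y - data
        y = data
    return h

14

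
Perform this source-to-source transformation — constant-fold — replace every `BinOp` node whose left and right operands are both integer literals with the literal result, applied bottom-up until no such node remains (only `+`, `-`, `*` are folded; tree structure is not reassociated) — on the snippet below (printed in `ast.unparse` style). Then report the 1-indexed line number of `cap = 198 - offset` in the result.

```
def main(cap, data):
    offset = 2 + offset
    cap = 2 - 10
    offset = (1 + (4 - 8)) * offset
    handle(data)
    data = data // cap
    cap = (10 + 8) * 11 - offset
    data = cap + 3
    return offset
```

Transformed code:
def main(cap, data):
    offset = 2 + offset
    cap = -8
    offset = -3 * offset
    handle(data)
    data = data // cap
    cap = 198 - offset
    data = cap + 3
    return offset

7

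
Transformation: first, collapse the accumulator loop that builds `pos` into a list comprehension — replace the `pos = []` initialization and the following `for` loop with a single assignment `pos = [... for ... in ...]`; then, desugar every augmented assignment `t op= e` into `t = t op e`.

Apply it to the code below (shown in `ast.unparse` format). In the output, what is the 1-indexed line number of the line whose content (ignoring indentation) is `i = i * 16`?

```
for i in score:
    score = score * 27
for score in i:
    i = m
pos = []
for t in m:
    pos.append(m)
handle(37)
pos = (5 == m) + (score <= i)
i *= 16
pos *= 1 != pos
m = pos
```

8

Transformed code:
for i in score:
    score = score * 27
for score in i:
    i = m
pos = [m for t in m]
handle(37)
pos = (5 == m) + (score <= i)
i = i * 16
pos = pos * (1 != pos)
m = pos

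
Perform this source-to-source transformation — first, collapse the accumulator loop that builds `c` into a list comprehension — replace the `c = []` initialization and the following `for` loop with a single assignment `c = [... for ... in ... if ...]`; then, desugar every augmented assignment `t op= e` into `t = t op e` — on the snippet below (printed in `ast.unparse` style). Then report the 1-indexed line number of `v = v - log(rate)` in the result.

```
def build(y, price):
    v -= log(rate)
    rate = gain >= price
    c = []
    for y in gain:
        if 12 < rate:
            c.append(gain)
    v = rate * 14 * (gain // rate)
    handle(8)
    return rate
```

Transformed code:
def build(y, price):
    v = v - log(rate)
    rate = gain >= price
    c = [gain for y in gain if 12 < rate]
    v = rate * 14 * (gain // rate)
    handle(8)
    return rate

2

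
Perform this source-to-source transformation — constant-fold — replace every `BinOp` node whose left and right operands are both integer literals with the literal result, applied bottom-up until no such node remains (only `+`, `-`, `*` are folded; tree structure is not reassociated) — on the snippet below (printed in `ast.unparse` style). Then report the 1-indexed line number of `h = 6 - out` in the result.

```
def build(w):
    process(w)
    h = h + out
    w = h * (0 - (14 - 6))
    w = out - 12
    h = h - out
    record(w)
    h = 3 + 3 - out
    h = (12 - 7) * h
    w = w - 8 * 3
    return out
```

Transformed code:
def build(w):
    process(w)
    h = h + out
    w = h * -8
    w = out - 12
    h = h - out
    record(w)
    h = 6 - out
    h = 5 * h
    w = w - 24
    return out

8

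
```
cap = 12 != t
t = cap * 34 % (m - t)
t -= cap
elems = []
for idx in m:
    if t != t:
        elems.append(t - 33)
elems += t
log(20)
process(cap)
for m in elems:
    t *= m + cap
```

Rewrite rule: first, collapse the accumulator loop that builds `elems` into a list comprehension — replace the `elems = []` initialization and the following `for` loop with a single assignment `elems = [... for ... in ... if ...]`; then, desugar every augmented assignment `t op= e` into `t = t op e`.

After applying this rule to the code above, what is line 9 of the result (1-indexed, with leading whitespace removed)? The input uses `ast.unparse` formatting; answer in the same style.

Transformed code:
cap = 12 != t
t = cap * 34 % (m - t)
t = t - cap
elems = [t - 33 for idx in m if t != t]
elems = elems + t
log(20)
process(cap)
for m in elems:
    t = t * (m + cap)

t = t * (m + cap)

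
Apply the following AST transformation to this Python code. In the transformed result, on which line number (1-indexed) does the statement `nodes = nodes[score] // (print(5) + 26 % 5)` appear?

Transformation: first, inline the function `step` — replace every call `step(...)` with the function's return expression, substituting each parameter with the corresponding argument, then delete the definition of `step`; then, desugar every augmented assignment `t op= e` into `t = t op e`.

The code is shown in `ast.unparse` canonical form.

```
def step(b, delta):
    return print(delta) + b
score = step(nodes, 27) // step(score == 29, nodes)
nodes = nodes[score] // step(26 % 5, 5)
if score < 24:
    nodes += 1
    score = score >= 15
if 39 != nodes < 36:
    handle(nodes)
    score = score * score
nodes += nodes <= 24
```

Transformed code:
score = (print(27) + nodes) // (print(nodes) + (score == 29))
nodes = nodes[score] // (print(5) + 26 % 5)
if score < 24:
    nodes = nodes + 1
    score = score >= 15
if 39 != nodes < 36:
    handle(nodes)
    score = score * score
nodes = nodes + (nodes <= 24)

2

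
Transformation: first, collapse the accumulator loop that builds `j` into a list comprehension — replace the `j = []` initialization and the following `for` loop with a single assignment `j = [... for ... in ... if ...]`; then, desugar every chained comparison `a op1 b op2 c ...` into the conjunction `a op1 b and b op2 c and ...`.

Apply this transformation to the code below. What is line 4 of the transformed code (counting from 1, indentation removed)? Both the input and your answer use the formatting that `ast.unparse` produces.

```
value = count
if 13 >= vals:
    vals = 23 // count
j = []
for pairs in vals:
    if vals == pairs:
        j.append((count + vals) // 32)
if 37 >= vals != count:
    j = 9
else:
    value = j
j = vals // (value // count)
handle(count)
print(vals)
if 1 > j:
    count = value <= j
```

j = [(count + vals) // 32 for pairs in vals if vals == pairs]

Transformed code:
value = count
if 13 >= vals:
    vals = 23 // count
j = [(count + vals) // 32 for pairs in vals if vals == pairs]
if 37 >= vals and vals != count:
    j = 9
else:
    value = j
j = vals // (value // count)
handle(count)
print(vals)
if 1 > j:
    count = value <= j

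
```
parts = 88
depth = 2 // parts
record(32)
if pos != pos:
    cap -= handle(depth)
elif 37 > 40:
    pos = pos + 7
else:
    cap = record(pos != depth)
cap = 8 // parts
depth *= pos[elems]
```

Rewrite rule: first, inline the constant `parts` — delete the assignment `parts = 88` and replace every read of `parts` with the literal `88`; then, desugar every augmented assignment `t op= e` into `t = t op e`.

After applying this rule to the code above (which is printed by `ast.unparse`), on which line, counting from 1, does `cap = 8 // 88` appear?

9

Transformed code:
depth = 2 // 88
record(32)
if pos != pos:
    cap = cap - handle(depth)
elif 37 > 40:
    pos = pos + 7
else:
    cap = record(pos != depth)
cap = 8 // 88
depth = depth * pos[elems]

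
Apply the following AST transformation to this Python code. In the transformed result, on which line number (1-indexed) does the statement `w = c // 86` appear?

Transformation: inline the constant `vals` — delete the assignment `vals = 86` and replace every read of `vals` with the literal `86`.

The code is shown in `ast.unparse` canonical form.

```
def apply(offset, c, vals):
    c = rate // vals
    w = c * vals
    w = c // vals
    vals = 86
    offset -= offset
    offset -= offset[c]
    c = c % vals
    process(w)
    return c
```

Transformed code:
def apply(offset, c, vals):
    c = rate // 86
    w = c * 86
    w = c // 86
    offset -= offset
    offset -= offset[c]
    c = c % 86
    process(w)
    return c

4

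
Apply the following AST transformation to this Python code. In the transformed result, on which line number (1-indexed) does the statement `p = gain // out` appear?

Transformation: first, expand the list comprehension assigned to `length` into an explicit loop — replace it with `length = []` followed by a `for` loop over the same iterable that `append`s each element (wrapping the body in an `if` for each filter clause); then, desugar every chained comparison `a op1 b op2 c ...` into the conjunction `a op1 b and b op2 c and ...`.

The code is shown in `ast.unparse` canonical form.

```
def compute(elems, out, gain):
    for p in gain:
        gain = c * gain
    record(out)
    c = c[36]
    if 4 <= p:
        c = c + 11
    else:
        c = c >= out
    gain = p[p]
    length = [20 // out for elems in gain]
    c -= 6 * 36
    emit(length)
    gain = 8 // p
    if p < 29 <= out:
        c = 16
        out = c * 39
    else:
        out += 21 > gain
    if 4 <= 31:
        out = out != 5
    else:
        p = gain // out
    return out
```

Transformed code:
def compute(elems, out, gain):
    for p in gain:
        gain = c * gain
    record(out)
    c = c[36]
    if 4 <= p:
        c = c + 11
    else:
        c = c >= out
    gain = p[p]
    length = []
    for elems in gain:
        length.append(20 // out)
    c -= 6 * 36
    emit(length)
    gain = 8 // p
    if p < 29 and 29 <= out:
        c = 16
        out = c * 39
    else:
        out += 21 > gain
    if 4 <= 31:
        out = out != 5
    else:
        p = gain // out
    return out

25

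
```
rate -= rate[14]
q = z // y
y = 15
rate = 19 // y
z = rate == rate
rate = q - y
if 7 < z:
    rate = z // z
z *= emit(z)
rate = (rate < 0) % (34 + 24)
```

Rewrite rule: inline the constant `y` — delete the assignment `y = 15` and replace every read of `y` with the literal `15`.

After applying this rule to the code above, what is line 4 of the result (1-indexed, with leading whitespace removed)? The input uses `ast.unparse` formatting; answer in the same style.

z = rate == rate

Transformed code:
rate -= rate[14]
q = z // 15
rate = 19 // 15
z = rate == rate
rate = q - 15
if 7 < z:
    rate = z // z
z *= emit(z)
rate = (rate < 0) % (34 + 24)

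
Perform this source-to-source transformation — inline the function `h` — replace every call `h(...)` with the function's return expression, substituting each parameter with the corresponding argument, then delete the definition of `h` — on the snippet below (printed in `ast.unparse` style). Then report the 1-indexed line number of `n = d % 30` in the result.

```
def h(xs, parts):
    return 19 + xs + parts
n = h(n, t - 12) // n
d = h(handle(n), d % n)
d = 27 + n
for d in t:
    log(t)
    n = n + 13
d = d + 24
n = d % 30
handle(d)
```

8

Transformed code:
n = (19 + n + (t - 12)) // n
d = 19 + handle(n) + d % n
d = 27 + n
for d in t:
    log(t)
    n = n + 13
d = d + 24
n = d % 30
handle(d)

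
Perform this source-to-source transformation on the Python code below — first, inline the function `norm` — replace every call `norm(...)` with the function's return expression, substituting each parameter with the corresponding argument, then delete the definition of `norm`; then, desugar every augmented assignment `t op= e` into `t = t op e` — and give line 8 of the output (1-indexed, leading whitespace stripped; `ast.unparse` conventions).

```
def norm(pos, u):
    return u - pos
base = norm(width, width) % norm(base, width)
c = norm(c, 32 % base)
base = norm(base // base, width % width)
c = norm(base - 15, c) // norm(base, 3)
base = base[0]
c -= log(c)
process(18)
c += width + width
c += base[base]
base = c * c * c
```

Transformed code:
base = (width - width) % (width - base)
c = 32 % base - c
base = width % width - base // base
c = (c - (base - 15)) // (3 - base)
base = base[0]
c = c - log(c)
process(18)
c = c + (width + width)
c = c + base[base]
base = c * c * c

c = c + (width + width)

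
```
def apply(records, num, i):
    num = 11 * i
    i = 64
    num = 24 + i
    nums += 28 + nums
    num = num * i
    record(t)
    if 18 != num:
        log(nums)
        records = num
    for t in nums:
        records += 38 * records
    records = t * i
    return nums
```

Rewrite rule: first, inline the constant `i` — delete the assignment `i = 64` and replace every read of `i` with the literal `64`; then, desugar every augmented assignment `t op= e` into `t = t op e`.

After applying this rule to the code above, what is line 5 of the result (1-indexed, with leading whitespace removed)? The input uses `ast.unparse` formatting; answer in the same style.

num = num * 64

Transformed code:
def apply(records, num, i):
    num = 11 * 64
    num = 24 + 64
    nums = nums + (28 + nums)
    num = num * 64
    record(t)
    if 18 != num:
        log(nums)
        records = num
    for t in nums:
        records = records + 38 * records
    records = t * 64
    return nums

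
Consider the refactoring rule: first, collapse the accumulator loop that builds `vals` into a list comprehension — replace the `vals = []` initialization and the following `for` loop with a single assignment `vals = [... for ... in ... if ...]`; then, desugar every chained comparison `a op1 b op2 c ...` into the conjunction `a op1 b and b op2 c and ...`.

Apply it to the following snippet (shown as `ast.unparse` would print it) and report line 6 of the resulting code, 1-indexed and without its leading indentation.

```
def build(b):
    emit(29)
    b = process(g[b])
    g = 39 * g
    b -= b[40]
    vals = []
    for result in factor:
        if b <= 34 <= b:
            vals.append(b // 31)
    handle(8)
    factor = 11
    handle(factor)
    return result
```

vals = [b // 31 for result in factor if b <= 34 and 34 <= b]

Transformed code:
def build(b):
    emit(29)
    b = process(g[b])
    g = 39 * g
    b -= b[40]
    vals = [b // 31 for result in factor if b <= 34 and 34 <= b]
    handle(8)
    factor = 11
    handle(factor)
    return result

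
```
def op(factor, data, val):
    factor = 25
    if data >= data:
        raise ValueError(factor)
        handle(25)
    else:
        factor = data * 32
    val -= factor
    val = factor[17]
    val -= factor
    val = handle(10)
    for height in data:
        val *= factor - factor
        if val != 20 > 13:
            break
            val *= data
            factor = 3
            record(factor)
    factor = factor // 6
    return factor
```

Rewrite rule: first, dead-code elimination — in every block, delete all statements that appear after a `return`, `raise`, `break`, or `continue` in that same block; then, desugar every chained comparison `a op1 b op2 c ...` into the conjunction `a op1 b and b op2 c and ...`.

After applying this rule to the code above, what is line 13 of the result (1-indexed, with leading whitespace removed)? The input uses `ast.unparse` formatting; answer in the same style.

Transformed code:
def op(factor, data, val):
    factor = 25
    if data >= data:
        raise ValueError(factor)
    else:
        factor = data * 32
    val -= factor
    val = factor[17]
    val -= factor
    val = handle(10)
    for height in data:
        val *= factor - factor
        if val != 20 and 20 > 13:
            break
    factor = factor // 6
    return factor

if val != 20 and 20 > 13: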